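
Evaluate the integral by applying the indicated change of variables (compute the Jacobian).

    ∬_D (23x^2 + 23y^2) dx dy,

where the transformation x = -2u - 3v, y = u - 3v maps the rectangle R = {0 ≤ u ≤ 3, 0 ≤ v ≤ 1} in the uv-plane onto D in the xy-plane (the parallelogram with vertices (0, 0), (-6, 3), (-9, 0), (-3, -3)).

Compute the Jacobian determinant of (x, y) with respect to (u, v):

    ∂(x,y)/∂(u,v) = | -2  -3 | = (-2)(-3) - (-3)(1) = 9.
                   | 1  -3 |

Its absolute value is |J| = 9 (the area scaling factor).

Substituting x = -2u - 3v, y = u - 3v into the integrand,

    23x^2 + 23y^2 → 115u^2 + 138u v + 414v^2,

so the integral becomes

    ∬_R (115u^2 + 138u v + 414v^2) · |J| du dv = ∫_0^3 ∫_0^1 (1035u^2 + 1242u v + 3726v^2) dv du.

Inner (v): 1035u^2 + 621u + 1242.
Outer (u): 31671/2.

Therefore ∬_D (23x^2 + 23y^2) dx dy = 31671/2.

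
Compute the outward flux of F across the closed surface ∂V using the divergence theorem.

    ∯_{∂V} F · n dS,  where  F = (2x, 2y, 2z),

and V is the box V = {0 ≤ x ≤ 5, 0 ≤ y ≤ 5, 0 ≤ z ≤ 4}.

By the divergence theorem,

    ∯_{∂V} F · n dS = ∭_V (∇ · F) dV.

Compute the divergence:
    ∇ · F = ∂F_x/∂x + ∂F_y/∂y + ∂F_z/∂z = 2 + 2 + 2 = 6.

V is a rectangular box, so dV = dx dy dz with 0 ≤ x ≤ 5, 0 ≤ y ≤ 5, 0 ≤ z ≤ 4.

Integrate (6) over V as an iterated integral:

    ∭_V (∇·F) dV = ∫_0^{5} ∫_0^{5} ∫_0^{4} (6) dz dy dx.

Inner (z from 0 to 4): 24.
Middle (y from 0 to 5): 120.
Outer (x from 0 to 5): 600.

Therefore ∯_{∂V} F · n dS = 600.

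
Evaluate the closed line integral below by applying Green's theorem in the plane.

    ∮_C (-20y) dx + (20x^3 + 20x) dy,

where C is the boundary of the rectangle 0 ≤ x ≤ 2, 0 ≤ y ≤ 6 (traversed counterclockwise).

Green's theorem converts the closed line integral into a double integral over the enclosed region D:

    ∮_C P dx + Q dy = ∬_D (∂Q/∂x - ∂P/∂y) dA.

Here P = -20y, Q = 20x^3 + 20x, so

    ∂Q/∂x = 60x^2 + 20,    ∂P/∂y = -20,
    ∂Q/∂x - ∂P/∂y = 60x^2 + 40.

D is the region 0 ≤ x ≤ 2, 0 ≤ y ≤ 6. Evaluating the double integral:

    ∬_D (60x^2 + 40) dA = ∫_0^{2} ∫_0^{6} (60x^2 + 40) dy dx.

Inner (y from 0 to 6): 360x^2 + 240.
Outer (x from 0 to 2): 1440.

Therefore ∮_C P dx + Q dy = 1440.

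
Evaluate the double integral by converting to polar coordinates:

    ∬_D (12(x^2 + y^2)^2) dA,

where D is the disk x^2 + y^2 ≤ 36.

The region D is 0 ≤ r ≤ 6, 0 ≤ θ ≤ 2π in polar coordinates, where x = r cos(θ), y = r sin(θ), and dA = r dr dθ.

Under the substitution, the integrand becomes 12r^4, so

    ∬_D (12(x^2 + y^2)^2) dA = ∫_{0}^{2π} ∫_{0}^{6} (12r^4) · r dr dθ.

Inner integral (in r): ∫_{0}^{6} (12r^4) · r dr = 93312.

Outer integral (in θ): ∫_{0}^{2π} (93312) dθ = 186624π.

Therefore ∬_D (12(x^2 + y^2)^2) dA = 186624π.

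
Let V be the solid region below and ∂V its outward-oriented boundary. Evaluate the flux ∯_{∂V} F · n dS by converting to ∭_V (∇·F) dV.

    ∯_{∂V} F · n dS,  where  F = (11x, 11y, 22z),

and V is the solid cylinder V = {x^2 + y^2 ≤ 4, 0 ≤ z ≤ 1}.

By the divergence theorem,

    ∯_{∂V} F · n dS = ∭_V (∇ · F) dV.

Compute the divergence:
    ∇ · F = ∂F_x/∂x + ∂F_y/∂y + ∂F_z/∂z = 11 + 11 + 22 = 44.

In cylindrical coordinates, x = r cos(θ), y = r sin(θ), z = z, dV = r dr dθ dz, with 0 ≤ r ≤ 2, 0 ≤ θ ≤ 2π, 0 ≤ z ≤ 1.

The integrand, after substitution and multiplying by the volume element, becomes (44) · r, so

    ∭_V (∇·F) dV = ∫_0^{2π} ∫_0^{2} ∫_0^{1} (44) · r dz dr dθ.

Inner (z from 0 to 1): 44r.
Middle (r from 0 to 2): 88.
Outer (θ from 0 to 2π): 176π.

Therefore ∯_{∂V} F · n dS = 176π.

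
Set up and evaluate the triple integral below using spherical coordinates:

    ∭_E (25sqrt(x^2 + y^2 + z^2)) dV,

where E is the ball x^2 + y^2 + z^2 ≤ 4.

In spherical coordinates, x = ρ sin(φ) cos(θ), y = ρ sin(φ) sin(θ), z = ρ cos(φ), and dV = ρ^2 sin(φ) dρ dφ dθ.

The integrand becomes 25ρ, so

    ∭_E (25sqrt(x^2 + y^2 + z^2)) dV = ∫_{0}^{2π} ∫_{0}^{π} ∫_{0}^{2} (25ρ) · ρ^2 sin(φ) dρ dφ dθ.

Inner (ρ): 100sin(φ).
Middle (φ): 200.
Outer (θ): 400π.

Therefore the triple integral equals 400π.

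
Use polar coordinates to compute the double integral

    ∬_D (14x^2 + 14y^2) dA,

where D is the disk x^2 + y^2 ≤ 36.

The region D is 0 ≤ r ≤ 6, 0 ≤ θ ≤ 2π in polar coordinates, where x = r cos(θ), y = r sin(θ), and dA = r dr dθ.

Under the substitution, the integrand becomes 14r^2, so

    ∬_D (14x^2 + 14y^2) dA = ∫_{0}^{2π} ∫_{0}^{6} (14r^2) · r dr dθ.

Inner integral (in r): ∫_{0}^{6} (14r^2) · r dr = 4536.

Outer integral (in θ): ∫_{0}^{2π} (4536) dθ = 9072π.

Therefore ∬_D (14x^2 + 14y^2) dA = 9072π.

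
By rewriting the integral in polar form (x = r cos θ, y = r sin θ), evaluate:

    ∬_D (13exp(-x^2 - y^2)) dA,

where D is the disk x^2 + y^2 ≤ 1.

The region D is 0 ≤ r ≤ 1, 0 ≤ θ ≤ 2π in polar coordinates, where x = r cos(θ), y = r sin(θ), and dA = r dr dθ.

Under the substitution, the integrand becomes 13exp(-r^2), so

    ∬_D (13exp(-x^2 - y^2)) dA = ∫_{0}^{2π} ∫_{0}^{1} (13exp(-r^2)) · r dr dθ.

Inner integral (in r): ∫_{0}^{1} (13exp(-r^2)) · r dr = 13/2 - 13exp(-1)/2.

Outer integral (in θ): ∫_{0}^{2π} (13/2 - 13exp(-1)/2) dθ = -13π exp(-1) + 13π.

Therefore ∬_D (13exp(-x^2 - y^2)) dA = -13π exp(-1) + 13π.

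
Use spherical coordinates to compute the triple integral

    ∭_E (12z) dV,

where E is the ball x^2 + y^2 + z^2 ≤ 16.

In spherical coordinates, x = ρ sin(φ) cos(θ), y = ρ sin(φ) sin(θ), z = ρ cos(φ), and dV = ρ^2 sin(φ) dρ dφ dθ.

The integrand becomes 12ρ cos(φ), so

    ∭_E (12z) dV = ∫_{0}^{2π} ∫_{0}^{π} ∫_{0}^{4} (12ρ cos(φ)) · ρ^2 sin(φ) dρ dφ dθ.

Inner (ρ): 384sin(2φ).
Middle (φ): 0.
Outer (θ): 0.

Therefore the triple integral equals 0.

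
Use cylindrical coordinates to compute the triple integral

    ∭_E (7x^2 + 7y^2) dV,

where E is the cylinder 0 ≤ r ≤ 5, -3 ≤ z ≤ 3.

In cylindrical coordinates, x = r cos(θ), y = r sin(θ), z = z, and dV = r dr dθ dz.

The integrand becomes 7r^2, so

    ∭_E (7x^2 + 7y^2) dV = ∫_{0}^{2π} ∫_{0}^{5} ∫_{-3}^{3} (7r^2) · r dz dr dθ.

Inner (z): 42r^3.
Middle (r from 0 to 5): 13125/2.
Outer (θ): 13125π.

Therefore the triple integral equals 13125π.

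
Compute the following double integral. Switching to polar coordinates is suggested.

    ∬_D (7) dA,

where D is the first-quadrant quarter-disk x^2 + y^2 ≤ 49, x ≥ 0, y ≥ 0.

The region D is 0 ≤ r ≤ 7, 0 ≤ θ ≤ π/2 in polar coordinates, where x = r cos(θ), y = r sin(θ), and dA = r dr dθ.

Under the substitution, the integrand becomes 7, so

    ∬_D (7) dA = ∫_{0}^{π/2} ∫_{0}^{7} (7) · r dr dθ.

Inner integral (in r): ∫_{0}^{7} (7) · r dr = 343/2.

Outer integral (in θ): ∫_{0}^{π/2} (343/2) dθ = 343π/4.

Therefore ∬_D (7) dA = 343π/4.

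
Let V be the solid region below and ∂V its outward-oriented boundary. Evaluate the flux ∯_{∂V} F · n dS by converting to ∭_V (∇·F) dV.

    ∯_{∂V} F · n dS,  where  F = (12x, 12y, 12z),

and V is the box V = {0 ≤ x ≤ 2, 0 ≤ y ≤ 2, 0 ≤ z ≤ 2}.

By the divergence theorem,

    ∯_{∂V} F · n dS = ∭_V (∇ · F) dV.

Compute the divergence:
    ∇ · F = ∂F_x/∂x + ∂F_y/∂y + ∂F_z/∂z = 12 + 12 + 12 = 36.

V is a rectangular box, so dV = dx dy dz with 0 ≤ x ≤ 2, 0 ≤ y ≤ 2, 0 ≤ z ≤ 2.

Integrate (36) over V as an iterated integral:

    ∭_V (∇·F) dV = ∫_0^{2} ∫_0^{2} ∫_0^{2} (36) dz dy dx.

Inner (z from 0 to 2): 72.
Middle (y from 0 to 2): 144.
Outer (x from 0 to 2): 288.

Therefore ∯_{∂V} F · n dS = 288.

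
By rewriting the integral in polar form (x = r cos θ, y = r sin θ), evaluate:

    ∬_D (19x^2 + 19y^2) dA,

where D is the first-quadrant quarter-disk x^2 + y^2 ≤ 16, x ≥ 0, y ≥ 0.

The region D is 0 ≤ r ≤ 4, 0 ≤ θ ≤ π/2 in polar coordinates, where x = r cos(θ), y = r sin(θ), and dA = r dr dθ.

Under the substitution, the integrand becomes 19r^2, so

    ∬_D (19x^2 + 19y^2) dA = ∫_{0}^{π/2} ∫_{0}^{4} (19r^2) · r dr dθ.

Inner integral (in r): ∫_{0}^{4} (19r^2) · r dr = 1216.

Outer integral (in θ): ∫_{0}^{π/2} (1216) dθ = 608π.

Therefore ∬_D (19x^2 + 19y^2) dA = 608π.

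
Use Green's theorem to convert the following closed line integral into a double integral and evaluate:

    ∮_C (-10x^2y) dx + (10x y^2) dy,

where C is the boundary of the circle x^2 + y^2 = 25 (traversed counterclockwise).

Green's theorem converts the closed line integral into a double integral over the enclosed region D:

    ∮_C P dx + Q dy = ∬_D (∂Q/∂x - ∂P/∂y) dA.

Here P = -10x^2y, Q = 10x y^2, so

    ∂Q/∂x = 10y^2,    ∂P/∂y = -10x^2,
    ∂Q/∂x - ∂P/∂y = 10x^2 + 10y^2.

D is the region x^2 + y^2 ≤ 25. Evaluating the double integral:

In polar coordinates (x = r cos θ, y = r sin θ, dA = r dr dθ) the integrand becomes 10r^2, so

    ∬_D (10x^2 + 10y^2) dA = ∫_0^{2π} ∫_0^{5} (10r^2) · r dr dθ.

Inner (r from 0 to 5): 3125/2.
Outer (θ from 0 to 2π): 3125π.

Therefore ∮_C P dx + Q dy = 3125π.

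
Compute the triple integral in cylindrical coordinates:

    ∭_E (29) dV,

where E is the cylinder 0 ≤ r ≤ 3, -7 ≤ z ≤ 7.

In cylindrical coordinates, x = r cos(θ), y = r sin(θ), z = z, and dV = r dr dθ dz.

The integrand becomes 29, so

    ∭_E (29) dV = ∫_{0}^{2π} ∫_{0}^{3} ∫_{-7}^{7} (29) · r dz dr dθ.

Inner (z): 406r.
Middle (r from 0 to 3): 1827.
Outer (θ): 3654π.

Therefore the triple integral equals 3654π.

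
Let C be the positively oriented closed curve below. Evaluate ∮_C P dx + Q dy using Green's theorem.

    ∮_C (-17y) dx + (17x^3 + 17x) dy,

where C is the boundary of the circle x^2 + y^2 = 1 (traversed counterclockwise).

Green's theorem converts the closed line integral into a double integral over the enclosed region D:

    ∮_C P dx + Q dy = ∬_D (∂Q/∂x - ∂P/∂y) dA.

Here P = -17y, Q = 17x^3 + 17x, so

    ∂Q/∂x = 51x^2 + 17,    ∂P/∂y = -17,
    ∂Q/∂x - ∂P/∂y = 51x^2 + 34.

D is the region x^2 + y^2 ≤ 1. Evaluating the double integral:

In polar coordinates (x = r cos θ, y = r sin θ, dA = r dr dθ) the integrand becomes 51r^2cos(θ)^2 + 34, so

    ∬_D (51x^2 + 34) dA = ∫_0^{2π} ∫_0^{1} (51r^2cos(θ)^2 + 34) · r dr dθ.

Inner (r from 0 to 1): 51cos(θ)^2/4 + 17.
Outer (θ from 0 to 2π): 187π/4.

Therefore ∮_C P dx + Q dy = 187π/4.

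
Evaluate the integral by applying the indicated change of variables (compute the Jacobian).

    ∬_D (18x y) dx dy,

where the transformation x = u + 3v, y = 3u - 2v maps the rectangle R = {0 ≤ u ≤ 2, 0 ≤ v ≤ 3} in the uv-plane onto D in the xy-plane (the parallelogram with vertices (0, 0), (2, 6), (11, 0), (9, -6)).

Compute the Jacobian determinant of (x, y) with respect to (u, v):

    ∂(x,y)/∂(u,v) = | 1  3 | = (1)(-2) - (3)(3) = -11.
                   | 3  -2 |

Its absolute value is |J| = 11 (the area scaling factor).

Substituting x = u + 3v, y = 3u - 2v into the integrand,

    18x y → 54u^2 + 126u v - 108v^2,

so the integral becomes

    ∬_R (54u^2 + 126u v - 108v^2) · |J| du dv = ∫_0^2 ∫_0^3 (594u^2 + 1386u v - 1188v^2) dv du.

Inner (v): 1782u^2 + 6237u - 10692.
Outer (u): -4158.

Therefore ∬_D (18x y) dx dy = -4158.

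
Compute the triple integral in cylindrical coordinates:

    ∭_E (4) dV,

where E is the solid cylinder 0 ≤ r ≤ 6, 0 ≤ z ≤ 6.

In cylindrical coordinates, x = r cos(θ), y = r sin(θ), z = z, and dV = r dr dθ dz.

The integrand becomes 4, so

    ∭_E (4) dV = ∫_{0}^{2π} ∫_{0}^{6} ∫_{0}^{6} (4) · r dz dr dθ.

Inner (z): 24r.
Middle (r from 0 to 6): 432.
Outer (θ): 864π.

Therefore the triple integral equals 864π.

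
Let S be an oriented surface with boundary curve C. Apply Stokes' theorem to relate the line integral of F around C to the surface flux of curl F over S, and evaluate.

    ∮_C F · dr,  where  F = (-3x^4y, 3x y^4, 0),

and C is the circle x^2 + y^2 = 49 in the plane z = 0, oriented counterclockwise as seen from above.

Let S be the flat disk x^2 + y^2 ≤ 49 in the plane z = 0, with upward unit normal n̂ = ẑ. By Stokes' theorem,

    ∮_C F · dr = ∬_S (∇ × F) · n̂ dS = ∬_D (curl F)_z dA,

where D is the disk x^2 + y^2 ≤ 49.

Compute the curl of F = (-3x^4y, 3x y^4, 0):
    (∇ × F)_x = ∂F_z/∂y - ∂F_y/∂z = 0,
    (∇ × F)_y = ∂F_x/∂z - ∂F_z/∂x = 0,
    (∇ × F)_z = ∂F_y/∂x - ∂F_x/∂y = 3x^4 + 3y^4.

On z = 0, (curl F)_z = 3x^4 + 3y^4.

Convert to polar (x = r cos θ, y = r sin θ, dA = r dr dθ); the integrand becomes 3r^4(sin(θ)^4 + cos(θ)^4), so

    ∬_D (curl F)_z dA = ∫_0^{2π} ∫_0^{7} (3r^4(sin(θ)^4 + cos(θ)^4)) · r dr dθ.

Inner (r from 0 to 7): 117649sin(θ)^4/2 + 117649cos(θ)^4/2.
Outer (θ from 0 to 2π): 352947π/4.

Therefore ∮_C F · dr = 352947π/4.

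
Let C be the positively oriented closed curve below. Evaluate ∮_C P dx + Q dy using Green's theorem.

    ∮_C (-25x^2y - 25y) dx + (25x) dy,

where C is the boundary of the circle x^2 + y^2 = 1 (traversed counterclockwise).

Green's theorem converts the closed line integral into a double integral over the enclosed region D:

    ∮_C P dx + Q dy = ∬_D (∂Q/∂x - ∂P/∂y) dA.

Here P = -25x^2y - 25y, Q = 25x, so

    ∂Q/∂x = 25,    ∂P/∂y = -25x^2 - 25,
    ∂Q/∂x - ∂P/∂y = 25x^2 + 50.

D is the region x^2 + y^2 ≤ 1. Evaluating the double integral:

In polar coordinates (x = r cos θ, y = r sin θ, dA = r dr dθ) the integrand becomes 25r^2cos(θ)^2 + 50, so

    ∬_D (25x^2 + 50) dA = ∫_0^{2π} ∫_0^{1} (25r^2cos(θ)^2 + 50) · r dr dθ.

Inner (r from 0 to 1): 25cos(θ)^2/4 + 25.
Outer (θ from 0 to 2π): 225π/4.

Therefore ∮_C P dx + Q dy = 225π/4.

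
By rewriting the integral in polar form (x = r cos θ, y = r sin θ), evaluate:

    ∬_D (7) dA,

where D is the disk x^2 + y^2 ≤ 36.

The region D is 0 ≤ r ≤ 6, 0 ≤ θ ≤ 2π in polar coordinates, where x = r cos(θ), y = r sin(θ), and dA = r dr dθ.

Under the substitution, the integrand becomes 7, so

    ∬_D (7) dA = ∫_{0}^{2π} ∫_{0}^{6} (7) · r dr dθ.

Inner integral (in r): ∫_{0}^{6} (7) · r dr = 126.

Outer integral (in θ): ∫_{0}^{2π} (126) dθ = 252π.

Therefore ∬_D (7) dA = 252π.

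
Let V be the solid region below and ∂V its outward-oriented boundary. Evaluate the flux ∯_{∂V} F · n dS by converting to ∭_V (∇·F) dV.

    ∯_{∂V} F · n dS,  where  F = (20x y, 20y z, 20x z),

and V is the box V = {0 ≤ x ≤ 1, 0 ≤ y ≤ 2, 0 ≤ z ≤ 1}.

By the divergence theorem,

    ∯_{∂V} F · n dS = ∭_V (∇ · F) dV.

Compute the divergence:
    ∇ · F = ∂F_x/∂x + ∂F_y/∂y + ∂F_z/∂z = 20y + 20z + 20x = 20x + 20y + 20z.

V is a rectangular box, so dV = dx dy dz with 0 ≤ x ≤ 1, 0 ≤ y ≤ 2, 0 ≤ z ≤ 1.

Integrate (20x + 20y + 20z) over V as an iterated integral:

    ∭_V (∇·F) dV = ∫_0^{1} ∫_0^{2} ∫_0^{1} (20x + 20y + 20z) dz dy dx.

Inner (z from 0 to 1): 20x + 20y + 10.
Middle (y from 0 to 2): 40x + 60.
Outer (x from 0 to 1): 80.

Therefore ∯_{∂V} F · n dS = 80.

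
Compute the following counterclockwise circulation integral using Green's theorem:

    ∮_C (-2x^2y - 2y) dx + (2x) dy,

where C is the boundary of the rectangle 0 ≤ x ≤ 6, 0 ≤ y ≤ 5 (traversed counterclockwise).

Green's theorem converts the closed line integral into a double integral over the enclosed region D:

    ∮_C P dx + Q dy = ∬_D (∂Q/∂x - ∂P/∂y) dA.

Here P = -2x^2y - 2y, Q = 2x, so

    ∂Q/∂x = 2,    ∂P/∂y = -2x^2 - 2,
    ∂Q/∂x - ∂P/∂y = 2x^2 + 4.

D is the region 0 ≤ x ≤ 6, 0 ≤ y ≤ 5. Evaluating the double integral:

    ∬_D (2x^2 + 4) dA = ∫_0^{6} ∫_0^{5} (2x^2 + 4) dy dx.

Inner (y from 0 to 5): 10x^2 + 20.
Outer (x from 0 to 6): 840.

Therefore ∮_C P dx + Q dy = 840.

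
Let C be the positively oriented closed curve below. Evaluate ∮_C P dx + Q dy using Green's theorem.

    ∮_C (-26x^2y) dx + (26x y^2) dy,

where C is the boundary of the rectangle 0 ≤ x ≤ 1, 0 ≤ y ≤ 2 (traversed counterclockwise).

Green's theorem converts the closed line integral into a double integral over the enclosed region D:

    ∮_C P dx + Q dy = ∬_D (∂Q/∂x - ∂P/∂y) dA.

Here P = -26x^2y, Q = 26x y^2, so

    ∂Q/∂x = 26y^2,    ∂P/∂y = -26x^2,
    ∂Q/∂x - ∂P/∂y = 26x^2 + 26y^2.

D is the region 0 ≤ x ≤ 1, 0 ≤ y ≤ 2. Evaluating the double integral:

    ∬_D (26x^2 + 26y^2) dA = ∫_0^{1} ∫_0^{2} (26x^2 + 26y^2) dy dx.

Inner (y from 0 to 2): 52x^2 + 208/3.
Outer (x from 0 to 1): 260/3.

Therefore ∮_C P dx + Q dy = 260/3.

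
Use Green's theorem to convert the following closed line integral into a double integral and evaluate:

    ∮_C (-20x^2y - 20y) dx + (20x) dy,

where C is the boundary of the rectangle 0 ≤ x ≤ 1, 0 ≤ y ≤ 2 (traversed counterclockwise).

Green's theorem converts the closed line integral into a double integral over the enclosed region D:

    ∮_C P dx + Q dy = ∬_D (∂Q/∂x - ∂P/∂y) dA.

Here P = -20x^2y - 20y, Q = 20x, so

    ∂Q/∂x = 20,    ∂P/∂y = -20x^2 - 20,
    ∂Q/∂x - ∂P/∂y = 20x^2 + 40.

D is the region 0 ≤ x ≤ 1, 0 ≤ y ≤ 2. Evaluating the double integral:

    ∬_D (20x^2 + 40) dA = ∫_0^{1} ∫_0^{2} (20x^2 + 40) dy dx.

Inner (y from 0 to 2): 40x^2 + 80.
Outer (x from 0 to 1): 280/3.

Therefore ∮_C P dx + Q dy = 280/3.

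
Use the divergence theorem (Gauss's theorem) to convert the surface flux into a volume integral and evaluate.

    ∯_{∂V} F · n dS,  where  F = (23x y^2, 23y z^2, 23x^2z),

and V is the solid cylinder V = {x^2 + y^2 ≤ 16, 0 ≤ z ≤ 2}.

By the divergence theorem,

    ∯_{∂V} F · n dS = ∭_V (∇ · F) dV.

Compute the divergence:
    ∇ · F = ∂F_x/∂x + ∂F_y/∂y + ∂F_z/∂z = 23y^2 + 23z^2 + 23x^2 = 23x^2 + 23y^2 + 23z^2.

In cylindrical coordinates, x = r cos(θ), y = r sin(θ), z = z, dV = r dr dθ dz, with 0 ≤ r ≤ 4, 0 ≤ θ ≤ 2π, 0 ≤ z ≤ 2.

The integrand, after substitution and multiplying by the volume element, becomes (23r^2 + 23z^2) · r, so

    ∭_V (∇·F) dV = ∫_0^{2π} ∫_0^{4} ∫_0^{2} (23r^2 + 23z^2) · r dz dr dθ.

Inner (z from 0 to 2): 46r (r^2 + 4/3).
Middle (r from 0 to 4): 10304/3.
Outer (θ from 0 to 2π): 20608π/3.

Therefore ∯_{∂V} F · n dS = 20608π/3.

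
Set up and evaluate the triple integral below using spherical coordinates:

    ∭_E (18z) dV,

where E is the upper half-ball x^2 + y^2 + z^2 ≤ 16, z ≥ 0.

In spherical coordinates, x = ρ sin(φ) cos(θ), y = ρ sin(φ) sin(θ), z = ρ cos(φ), and dV = ρ^2 sin(φ) dρ dφ dθ.

The integrand becomes 18ρ cos(φ), so

    ∭_E (18z) dV = ∫_{0}^{2π} ∫_{0}^{π/2} ∫_{0}^{4} (18ρ cos(φ)) · ρ^2 sin(φ) dρ dφ dθ.

Inner (ρ): 576sin(2φ).
Middle (φ): 576.
Outer (θ): 1152π.

Therefore the triple integral equals 1152π.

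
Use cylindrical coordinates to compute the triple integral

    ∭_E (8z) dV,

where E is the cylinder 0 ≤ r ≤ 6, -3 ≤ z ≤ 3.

In cylindrical coordinates, x = r cos(θ), y = r sin(θ), z = z, and dV = r dr dθ dz.

The integrand becomes 8z, so

    ∭_E (8z) dV = ∫_{0}^{2π} ∫_{0}^{6} ∫_{-3}^{3} (8z) · r dz dr dθ.

Inner (z): 0.
Middle (r from 0 to 6): 0.
Outer (θ): 0.

Therefore the triple integral equals 0.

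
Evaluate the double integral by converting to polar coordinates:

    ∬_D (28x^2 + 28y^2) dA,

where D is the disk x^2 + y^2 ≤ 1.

The region D is 0 ≤ r ≤ 1, 0 ≤ θ ≤ 2π in polar coordinates, where x = r cos(θ), y = r sin(θ), and dA = r dr dθ.

Under the substitution, the integrand becomes 28r^2, so

    ∬_D (28x^2 + 28y^2) dA = ∫_{0}^{2π} ∫_{0}^{1} (28r^2) · r dr dθ.

Inner integral (in r): ∫_{0}^{1} (28r^2) · r dr = 7.

Outer integral (in θ): ∫_{0}^{2π} (7) dθ = 14π.

Therefore ∬_D (28x^2 + 28y^2) dA = 14π.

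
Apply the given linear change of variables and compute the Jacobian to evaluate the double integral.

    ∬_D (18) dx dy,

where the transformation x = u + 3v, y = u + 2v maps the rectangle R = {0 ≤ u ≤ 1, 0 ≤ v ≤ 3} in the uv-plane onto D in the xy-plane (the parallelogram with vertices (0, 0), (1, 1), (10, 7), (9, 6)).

Compute the Jacobian determinant of (x, y) with respect to (u, v):

    ∂(x,y)/∂(u,v) = | 1  3 | = (1)(2) - (3)(1) = -1.
                   | 1  2 |

Its absolute value is |J| = 1 (the area scaling factor).

Substituting x = u + 3v, y = u + 2v into the integrand,

    18 → 18,

so the integral becomes

    ∬_R (18) · |J| du dv = ∫_0^1 ∫_0^3 (18) dv du.

Inner (v): 54.
Outer (u): 54.

Therefore ∬_D (18) dx dy = 54.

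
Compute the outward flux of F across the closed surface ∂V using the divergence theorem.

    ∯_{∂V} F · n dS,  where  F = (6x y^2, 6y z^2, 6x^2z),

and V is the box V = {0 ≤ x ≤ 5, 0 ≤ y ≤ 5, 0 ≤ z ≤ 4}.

By the divergence theorem,

    ∯_{∂V} F · n dS = ∭_V (∇ · F) dV.

Compute the divergence:
    ∇ · F = ∂F_x/∂x + ∂F_y/∂y + ∂F_z/∂z = 6y^2 + 6z^2 + 6x^2 = 6x^2 + 6y^2 + 6z^2.

V is a rectangular box, so dV = dx dy dz with 0 ≤ x ≤ 5, 0 ≤ y ≤ 5, 0 ≤ z ≤ 4.

Integrate (6x^2 + 6y^2 + 6z^2) over V as an iterated integral:

    ∭_V (∇·F) dV = ∫_0^{5} ∫_0^{5} ∫_0^{4} (6x^2 + 6y^2 + 6z^2) dz dy dx.

Inner (z from 0 to 4): 24x^2 + 24y^2 + 128.
Middle (y from 0 to 5): 120x^2 + 1640.
Outer (x from 0 to 5): 13200.

Therefore ∯_{∂V} F · n dS = 13200.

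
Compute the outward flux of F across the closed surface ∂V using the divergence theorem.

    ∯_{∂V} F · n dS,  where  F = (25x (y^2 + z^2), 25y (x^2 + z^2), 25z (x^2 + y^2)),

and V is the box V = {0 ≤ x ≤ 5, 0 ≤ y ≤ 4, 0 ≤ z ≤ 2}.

By the divergence theorem,

    ∯_{∂V} F · n dS = ∭_V (∇ · F) dV.

Compute the divergence:
    ∇ · F = ∂F_x/∂x + ∂F_y/∂y + ∂F_z/∂z = 25y^2 + 25z^2 + 25x^2 + 25z^2 + 25x^2 + 25y^2 = 50x^2 + 50y^2 + 50z^2.

V is a rectangular box, so dV = dx dy dz with 0 ≤ x ≤ 5, 0 ≤ y ≤ 4, 0 ≤ z ≤ 2.

Integrate (50x^2 + 50y^2 + 50z^2) over V as an iterated integral:

    ∭_V (∇·F) dV = ∫_0^{5} ∫_0^{4} ∫_0^{2} (50x^2 + 50y^2 + 50z^2) dz dy dx.

Inner (z from 0 to 2): 100x^2 + 100y^2 + 400/3.
Middle (y from 0 to 4): 400x^2 + 8000/3.
Outer (x from 0 to 5): 30000.

Therefore ∯_{∂V} F · n dS = 30000.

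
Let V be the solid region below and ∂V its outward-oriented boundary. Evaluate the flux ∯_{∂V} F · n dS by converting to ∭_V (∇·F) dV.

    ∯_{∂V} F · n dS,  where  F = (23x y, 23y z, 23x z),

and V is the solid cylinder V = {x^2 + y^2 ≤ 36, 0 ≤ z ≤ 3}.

By the divergence theorem,

    ∯_{∂V} F · n dS = ∭_V (∇ · F) dV.

Compute the divergence:
    ∇ · F = ∂F_x/∂x + ∂F_y/∂y + ∂F_z/∂z = 23y + 23z + 23x = 23x + 23y + 23z.

In cylindrical coordinates, x = r cos(θ), y = r sin(θ), z = z, dV = r dr dθ dz, with 0 ≤ r ≤ 6, 0 ≤ θ ≤ 2π, 0 ≤ z ≤ 3.

The integrand, after substitution and multiplying by the volume element, becomes (23sqrt(2)r sin(θ + π/4) + 23z) · r, so

    ∭_V (∇·F) dV = ∫_0^{2π} ∫_0^{6} ∫_0^{3} (23sqrt(2)r sin(θ + π/4) + 23z) · r dz dr dθ.

Inner (z from 0 to 3): 69r (2sqrt(2)r sin(θ + π/4) + 3)/2.
Middle (r from 0 to 6): 4968sqrt(2)sin(θ + π/4) + 1863.
Outer (θ from 0 to 2π): 3726π.

Therefore ∯_{∂V} F · n dS = 3726π.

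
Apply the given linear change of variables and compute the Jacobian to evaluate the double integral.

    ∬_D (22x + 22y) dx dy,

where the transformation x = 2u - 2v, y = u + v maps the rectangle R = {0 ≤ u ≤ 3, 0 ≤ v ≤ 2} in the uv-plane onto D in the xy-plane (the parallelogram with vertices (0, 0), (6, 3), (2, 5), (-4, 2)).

Compute the Jacobian determinant of (x, y) with respect to (u, v):

    ∂(x,y)/∂(u,v) = | 2  -2 | = (2)(1) - (-2)(1) = 4.
                   | 1  1 |

Its absolute value is |J| = 4 (the area scaling factor).

Substituting x = 2u - 2v, y = u + v into the integrand,

    22x + 22y → 66u - 22v,

so the integral becomes

    ∬_R (66u - 22v) · |J| du dv = ∫_0^3 ∫_0^2 (264u - 88v) dv du.

Inner (v): 528u - 176.
Outer (u): 1848.

Therefore ∬_D (22x + 22y) dx dy = 1848.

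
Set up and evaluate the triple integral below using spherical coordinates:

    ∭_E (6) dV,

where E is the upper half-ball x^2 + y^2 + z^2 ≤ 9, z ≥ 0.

In spherical coordinates, x = ρ sin(φ) cos(θ), y = ρ sin(φ) sin(θ), z = ρ cos(φ), and dV = ρ^2 sin(φ) dρ dφ dθ.

The integrand becomes 6, so

    ∭_E (6) dV = ∫_{0}^{2π} ∫_{0}^{π/2} ∫_{0}^{3} (6) · ρ^2 sin(φ) dρ dφ dθ.

Inner (ρ): 54sin(φ).
Middle (φ): 54.
Outer (θ): 108π.

Therefore the triple integral equals 108π.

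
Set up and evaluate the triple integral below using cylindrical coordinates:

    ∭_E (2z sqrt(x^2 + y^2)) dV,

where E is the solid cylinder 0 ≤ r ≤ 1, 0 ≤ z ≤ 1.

In cylindrical coordinates, x = r cos(θ), y = r sin(θ), z = z, and dV = r dr dθ dz.

The integrand becomes 2r z, so

    ∭_E (2z sqrt(x^2 + y^2)) dV = ∫_{0}^{2π} ∫_{0}^{1} ∫_{0}^{1} (2r z) · r dz dr dθ.

Inner (z): r^2.
Middle (r from 0 to 1): 1/3.
Outer (θ): 2π/3.

Therefore the triple integral equals 2π/3.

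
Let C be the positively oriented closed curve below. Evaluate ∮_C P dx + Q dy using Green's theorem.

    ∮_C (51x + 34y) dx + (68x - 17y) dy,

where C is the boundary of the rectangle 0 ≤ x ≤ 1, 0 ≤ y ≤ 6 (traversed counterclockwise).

Green's theorem converts the closed line integral into a double integral over the enclosed region D:

    ∮_C P dx + Q dy = ∬_D (∂Q/∂x - ∂P/∂y) dA.

Here P = 51x + 34y, Q = 68x - 17y, so

    ∂Q/∂x = 68,    ∂P/∂y = 34,
    ∂Q/∂x - ∂P/∂y = 34.

D is the region 0 ≤ x ≤ 1, 0 ≤ y ≤ 6. Evaluating the double integral:

    ∬_D (34) dA = ∫_0^{1} ∫_0^{6} (34) dy dx.

Inner (y from 0 to 6): 204.
Outer (x from 0 to 1): 204.

Therefore ∮_C P dx + Q dy = 204.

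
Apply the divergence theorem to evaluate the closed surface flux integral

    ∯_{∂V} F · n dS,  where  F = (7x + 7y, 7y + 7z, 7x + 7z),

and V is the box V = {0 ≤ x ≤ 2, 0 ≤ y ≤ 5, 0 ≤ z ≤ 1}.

By the divergence theorem,

    ∯_{∂V} F · n dS = ∭_V (∇ · F) dV.

Compute the divergence:
    ∇ · F = ∂F_x/∂x + ∂F_y/∂y + ∂F_z/∂z = 7 + 7 + 7 = 21.

V is a rectangular box, so dV = dx dy dz with 0 ≤ x ≤ 2, 0 ≤ y ≤ 5, 0 ≤ z ≤ 1.

Integrate (21) over V as an iterated integral:

    ∭_V (∇·F) dV = ∫_0^{2} ∫_0^{5} ∫_0^{1} (21) dz dy dx.

Inner (z from 0 to 1): 21.
Middle (y from 0 to 5): 105.
Outer (x from 0 to 2): 210.

Therefore ∯_{∂V} F · n dS = 210.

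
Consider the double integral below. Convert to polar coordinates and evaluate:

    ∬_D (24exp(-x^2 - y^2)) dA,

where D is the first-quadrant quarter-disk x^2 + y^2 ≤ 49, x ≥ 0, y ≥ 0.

The region D is 0 ≤ r ≤ 7, 0 ≤ θ ≤ π/2 in polar coordinates, where x = r cos(θ), y = r sin(θ), and dA = r dr dθ.

Under the substitution, the integrand becomes 24exp(-r^2), so

    ∬_D (24exp(-x^2 - y^2)) dA = ∫_{0}^{π/2} ∫_{0}^{7} (24exp(-r^2)) · r dr dθ.

Inner integral (in r): ∫_{0}^{7} (24exp(-r^2)) · r dr = 12 - 12exp(-49).

Outer integral (in θ): ∫_{0}^{π/2} (12 - 12exp(-49)) dθ = -6π exp(-49) + 6π.

Therefore ∬_D (24exp(-x^2 - y^2)) dA = -6π exp(-49) + 6π.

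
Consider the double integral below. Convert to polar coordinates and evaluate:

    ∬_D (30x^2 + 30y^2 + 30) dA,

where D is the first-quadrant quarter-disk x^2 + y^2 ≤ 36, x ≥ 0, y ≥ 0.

The region D is 0 ≤ r ≤ 6, 0 ≤ θ ≤ π/2 in polar coordinates, where x = r cos(θ), y = r sin(θ), and dA = r dr dθ.

Under the substitution, the integrand becomes 30r^2 + 30, so

    ∬_D (30x^2 + 30y^2 + 30) dA = ∫_{0}^{π/2} ∫_{0}^{6} (30r^2 + 30) · r dr dθ.

Inner integral (in r): ∫_{0}^{6} (30r^2 + 30) · r dr = 10260.

Outer integral (in θ): ∫_{0}^{π/2} (10260) dθ = 5130π.

Therefore ∬_D (30x^2 + 30y^2 + 30) dA = 5130π.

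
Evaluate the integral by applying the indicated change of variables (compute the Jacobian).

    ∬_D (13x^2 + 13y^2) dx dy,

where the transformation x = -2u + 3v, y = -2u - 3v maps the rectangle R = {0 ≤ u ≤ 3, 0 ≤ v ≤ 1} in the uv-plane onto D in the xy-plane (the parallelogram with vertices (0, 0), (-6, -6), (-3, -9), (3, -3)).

Compute the Jacobian determinant of (x, y) with respect to (u, v):

    ∂(x,y)/∂(u,v) = | -2  3 | = (-2)(-3) - (3)(-2) = 12.
                   | -2  -3 |

Its absolute value is |J| = 12 (the area scaling factor).

Substituting x = -2u + 3v, y = -2u - 3v into the integrand,

    13x^2 + 13y^2 → 104u^2 + 234v^2,

so the integral becomes

    ∬_R (104u^2 + 234v^2) · |J| du dv = ∫_0^3 ∫_0^1 (1248u^2 + 2808v^2) dv du.

Inner (v): 1248u^2 + 936.
Outer (u): 14040.

Therefore ∬_D (13x^2 + 13y^2) dx dy = 14040.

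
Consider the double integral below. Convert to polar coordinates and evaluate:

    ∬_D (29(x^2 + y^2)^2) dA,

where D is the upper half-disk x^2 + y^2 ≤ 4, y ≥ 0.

The region D is 0 ≤ r ≤ 2, 0 ≤ θ ≤ π in polar coordinates, where x = r cos(θ), y = r sin(θ), and dA = r dr dθ.

Under the substitution, the integrand becomes 29r^4, so

    ∬_D (29(x^2 + y^2)^2) dA = ∫_{0}^{π} ∫_{0}^{2} (29r^4) · r dr dθ.

Inner integral (in r): ∫_{0}^{2} (29r^4) · r dr = 928/3.

Outer integral (in θ): ∫_{0}^{π} (928/3) dθ = 928π/3.

Therefore ∬_D (29(x^2 + y^2)^2) dA = 928π/3.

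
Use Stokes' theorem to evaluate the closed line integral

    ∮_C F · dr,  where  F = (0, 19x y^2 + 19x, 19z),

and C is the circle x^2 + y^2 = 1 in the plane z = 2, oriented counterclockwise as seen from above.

Let S be the flat disk x^2 + y^2 ≤ 1 in the plane z = 2, with upward unit normal n̂ = ẑ. By Stokes' theorem,

    ∮_C F · dr = ∬_S (∇ × F) · n̂ dS = ∬_D (curl F)_z dA,

where D is the disk x^2 + y^2 ≤ 1.

Compute the curl of F = (0, 19x y^2 + 19x, 19z):
    (∇ × F)_x = ∂F_z/∂y - ∂F_y/∂z = 0,
    (∇ × F)_y = ∂F_x/∂z - ∂F_z/∂x = 0,
    (∇ × F)_z = ∂F_y/∂x - ∂F_x/∂y = 19y^2 + 19.

On z = 2, (curl F)_z = 19y^2 + 19.

Convert to polar (x = r cos θ, y = r sin θ, dA = r dr dθ); the integrand becomes 19r^2sin(θ)^2 + 19, so

    ∬_D (curl F)_z dA = ∫_0^{2π} ∫_0^{1} (19r^2sin(θ)^2 + 19) · r dr dθ.

Inner (r from 0 to 1): 19sin(θ)^2/4 + 19/2.
Outer (θ from 0 to 2π): 95π/4.

Therefore ∮_C F · dr = 95π/4.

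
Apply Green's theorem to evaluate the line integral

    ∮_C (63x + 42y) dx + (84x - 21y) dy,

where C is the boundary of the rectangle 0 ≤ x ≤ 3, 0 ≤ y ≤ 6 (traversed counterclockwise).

Green's theorem converts the closed line integral into a double integral over the enclosed region D:

    ∮_C P dx + Q dy = ∬_D (∂Q/∂x - ∂P/∂y) dA.

Here P = 63x + 42y, Q = 84x - 21y, so

    ∂Q/∂x = 84,    ∂P/∂y = 42,
    ∂Q/∂x - ∂P/∂y = 42.

D is the region 0 ≤ x ≤ 3, 0 ≤ y ≤ 6. Evaluating the double integral:

    ∬_D (42) dA = ∫_0^{3} ∫_0^{6} (42) dy dx.

Inner (y from 0 to 6): 252.
Outer (x from 0 to 3): 756.

Therefore ∮_C P dx + Q dy = 756.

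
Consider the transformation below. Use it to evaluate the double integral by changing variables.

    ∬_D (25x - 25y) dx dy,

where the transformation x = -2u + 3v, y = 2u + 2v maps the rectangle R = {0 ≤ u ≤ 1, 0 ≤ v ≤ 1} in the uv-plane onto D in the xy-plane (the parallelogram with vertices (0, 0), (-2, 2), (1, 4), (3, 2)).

Compute the Jacobian determinant of (x, y) with respect to (u, v):

    ∂(x,y)/∂(u,v) = | -2  3 | = (-2)(2) - (3)(2) = -10.
                   | 2  2 |

Its absolute value is |J| = 10 (the area scaling factor).

Substituting x = -2u + 3v, y = 2u + 2v into the integrand,

    25x - 25y → -100u + 25v,

so the integral becomes

    ∬_R (-100u + 25v) · |J| du dv = ∫_0^1 ∫_0^1 (-1000u + 250v) dv du.

Inner (v): 125 - 1000u.
Outer (u): -375.

Therefore ∬_D (25x - 25y) dx dy = -375.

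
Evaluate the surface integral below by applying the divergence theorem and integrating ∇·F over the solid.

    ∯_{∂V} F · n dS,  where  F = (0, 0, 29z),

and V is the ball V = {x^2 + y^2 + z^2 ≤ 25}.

By the divergence theorem,

    ∯_{∂V} F · n dS = ∭_V (∇ · F) dV.

Compute the divergence:
    ∇ · F = ∂F_x/∂x + ∂F_y/∂y + ∂F_z/∂z = 0 + 0 + 29 = 29.

In spherical coordinates, x = ρ sin(φ) cos(θ), y = ρ sin(φ) sin(θ), z = ρ cos(φ), dV = ρ^2 sin(φ) dρ dφ dθ, with 0 ≤ ρ ≤ 5, 0 ≤ φ ≤ π, 0 ≤ θ ≤ 2π.

The integrand, after substitution and multiplying by the volume element, becomes (29) · ρ^2 sin(φ), so

    ∭_V (∇·F) dV = ∫_0^{2π} ∫_0^{π} ∫_0^{5} (29) · ρ^2 sin(φ) dρ dφ dθ.

Inner (ρ from 0 to 5): 3625sin(φ)/3.
Middle (φ from 0 to π): 7250/3.
Outer (θ from 0 to 2π): 14500π/3.

Therefore ∯_{∂V} F · n dS = 14500π/3.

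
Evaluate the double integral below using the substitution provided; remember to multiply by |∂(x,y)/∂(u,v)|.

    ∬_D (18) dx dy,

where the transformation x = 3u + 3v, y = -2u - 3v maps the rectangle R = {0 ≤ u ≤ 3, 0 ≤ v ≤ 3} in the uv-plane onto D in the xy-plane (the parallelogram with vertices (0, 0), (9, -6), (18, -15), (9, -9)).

Compute the Jacobian determinant of (x, y) with respect to (u, v):

    ∂(x,y)/∂(u,v) = | 3  3 | = (3)(-3) - (3)(-2) = -3.
                   | -2  -3 |

Its absolute value is |J| = 3 (the area scaling factor).

Substituting x = 3u + 3v, y = -2u - 3v into the integrand,

    18 → 18,

so the integral becomes

    ∬_R (18) · |J| du dv = ∫_0^3 ∫_0^3 (54) dv du.

Inner (v): 162.
Outer (u): 486.

Therefore ∬_D (18) dx dy = 486.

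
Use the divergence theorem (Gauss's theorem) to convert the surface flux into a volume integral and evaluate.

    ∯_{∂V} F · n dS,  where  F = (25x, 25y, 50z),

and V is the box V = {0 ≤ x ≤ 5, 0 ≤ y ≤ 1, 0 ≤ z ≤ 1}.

By the divergence theorem,

    ∯_{∂V} F · n dS = ∭_V (∇ · F) dV.

Compute the divergence:
    ∇ · F = ∂F_x/∂x + ∂F_y/∂y + ∂F_z/∂z = 25 + 25 + 50 = 100.

V is a rectangular box, so dV = dx dy dz with 0 ≤ x ≤ 5, 0 ≤ y ≤ 1, 0 ≤ z ≤ 1.

Integrate (100) over V as an iterated integral:

    ∭_V (∇·F) dV = ∫_0^{5} ∫_0^{1} ∫_0^{1} (100) dz dy dx.

Inner (z from 0 to 1): 100.
Middle (y from 0 to 1): 100.
Outer (x from 0 to 5): 500.

Therefore ∯_{∂V} F · n dS = 500.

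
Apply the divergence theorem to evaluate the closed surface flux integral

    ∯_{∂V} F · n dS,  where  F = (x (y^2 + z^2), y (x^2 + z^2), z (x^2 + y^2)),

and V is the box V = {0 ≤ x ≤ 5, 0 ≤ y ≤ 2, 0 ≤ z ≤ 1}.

By the divergence theorem,

    ∯_{∂V} F · n dS = ∭_V (∇ · F) dV.

Compute the divergence:
    ∇ · F = ∂F_x/∂x + ∂F_y/∂y + ∂F_z/∂z = y^2 + z^2 + x^2 + z^2 + x^2 + y^2 = 2x^2 + 2y^2 + 2z^2.

V is a rectangular box, so dV = dx dy dz with 0 ≤ x ≤ 5, 0 ≤ y ≤ 2, 0 ≤ z ≤ 1.

Integrate (2x^2 + 2y^2 + 2z^2) over V as an iterated integral:

    ∭_V (∇·F) dV = ∫_0^{5} ∫_0^{2} ∫_0^{1} (2x^2 + 2y^2 + 2z^2) dz dy dx.

Inner (z from 0 to 1): 2x^2 + 2y^2 + 2/3.
Middle (y from 0 to 2): 4x^2 + 20/3.
Outer (x from 0 to 5): 200.

Therefore ∯_{∂V} F · n dS = 200.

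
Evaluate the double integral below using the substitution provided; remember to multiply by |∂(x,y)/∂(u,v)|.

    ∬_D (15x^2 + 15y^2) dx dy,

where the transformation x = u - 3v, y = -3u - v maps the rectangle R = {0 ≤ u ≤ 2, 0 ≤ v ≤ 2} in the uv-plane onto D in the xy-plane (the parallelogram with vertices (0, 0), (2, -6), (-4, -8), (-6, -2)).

Compute the Jacobian determinant of (x, y) with respect to (u, v):

    ∂(x,y)/∂(u,v) = | 1  -3 | = (1)(-1) - (-3)(-3) = -10.
                   | -3  -1 |

Its absolute value is |J| = 10 (the area scaling factor).

Substituting x = u - 3v, y = -3u - v into the integrand,

    15x^2 + 15y^2 → 150u^2 + 150v^2,

so the integral becomes

    ∬_R (150u^2 + 150v^2) · |J| du dv = ∫_0^2 ∫_0^2 (1500u^2 + 1500v^2) dv du.

Inner (v): 3000u^2 + 4000.
Outer (u): 16000.

Therefore ∬_D (15x^2 + 15y^2) dx dy = 16000.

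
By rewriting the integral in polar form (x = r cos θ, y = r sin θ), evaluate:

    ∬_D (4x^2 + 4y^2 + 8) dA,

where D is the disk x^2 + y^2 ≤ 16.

The region D is 0 ≤ r ≤ 4, 0 ≤ θ ≤ 2π in polar coordinates, where x = r cos(θ), y = r sin(θ), and dA = r dr dθ.

Under the substitution, the integrand becomes 4r^2 + 8, so

    ∬_D (4x^2 + 4y^2 + 8) dA = ∫_{0}^{2π} ∫_{0}^{4} (4r^2 + 8) · r dr dθ.

Inner integral (in r): ∫_{0}^{4} (4r^2 + 8) · r dr = 320.

Outer integral (in θ): ∫_{0}^{2π} (320) dθ = 640π.

Therefore ∬_D (4x^2 + 4y^2 + 8) dA = 640π.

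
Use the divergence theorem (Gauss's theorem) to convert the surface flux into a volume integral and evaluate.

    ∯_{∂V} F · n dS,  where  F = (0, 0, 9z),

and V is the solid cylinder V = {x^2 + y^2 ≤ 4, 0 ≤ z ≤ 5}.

By the divergence theorem,

    ∯_{∂V} F · n dS = ∭_V (∇ · F) dV.

Compute the divergence:
    ∇ · F = ∂F_x/∂x + ∂F_y/∂y + ∂F_z/∂z = 0 + 0 + 9 = 9.

In cylindrical coordinates, x = r cos(θ), y = r sin(θ), z = z, dV = r dr dθ dz, with 0 ≤ r ≤ 2, 0 ≤ θ ≤ 2π, 0 ≤ z ≤ 5.

The integrand, after substitution and multiplying by the volume element, becomes (9) · r, so

    ∭_V (∇·F) dV = ∫_0^{2π} ∫_0^{2} ∫_0^{5} (9) · r dz dr dθ.

Inner (z from 0 to 5): 45r.
Middle (r from 0 to 2): 90.
Outer (θ from 0 to 2π): 180π.

Therefore ∯_{∂V} F · n dS = 180π.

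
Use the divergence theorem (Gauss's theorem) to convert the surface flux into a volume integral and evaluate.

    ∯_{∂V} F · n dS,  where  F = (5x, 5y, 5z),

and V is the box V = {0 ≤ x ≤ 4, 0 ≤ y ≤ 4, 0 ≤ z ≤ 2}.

By the divergence theorem,

    ∯_{∂V} F · n dS = ∭_V (∇ · F) dV.

Compute the divergence:
    ∇ · F = ∂F_x/∂x + ∂F_y/∂y + ∂F_z/∂z = 5 + 5 + 5 = 15.

V is a rectangular box, so dV = dx dy dz with 0 ≤ x ≤ 4, 0 ≤ y ≤ 4, 0 ≤ z ≤ 2.

Integrate (15) over V as an iterated integral:

    ∭_V (∇·F) dV = ∫_0^{4} ∫_0^{4} ∫_0^{2} (15) dz dy dx.

Inner (z from 0 to 2): 30.
Middle (y from 0 to 4): 120.
Outer (x from 0 to 4): 480.

Therefore ∯_{∂V} F · n dS = 480.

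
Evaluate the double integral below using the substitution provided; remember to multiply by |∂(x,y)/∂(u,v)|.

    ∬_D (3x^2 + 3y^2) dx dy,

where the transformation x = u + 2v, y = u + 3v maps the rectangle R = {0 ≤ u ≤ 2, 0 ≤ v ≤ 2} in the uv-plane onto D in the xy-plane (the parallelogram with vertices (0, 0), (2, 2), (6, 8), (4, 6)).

Compute the Jacobian determinant of (x, y) with respect to (u, v):

    ∂(x,y)/∂(u,v) = | 1  2 | = (1)(3) - (2)(1) = 1.
                   | 1  3 |

Its absolute value is |J| = 1 (the area scaling factor).

Substituting x = u + 2v, y = u + 3v into the integrand,

    3x^2 + 3y^2 → 6u^2 + 30u v + 39v^2,

so the integral becomes

    ∬_R (6u^2 + 30u v + 39v^2) · |J| du dv = ∫_0^2 ∫_0^2 (6u^2 + 30u v + 39v^2) dv du.

Inner (v): 12u^2 + 60u + 104.
Outer (u): 360.

Therefore ∬_D (3x^2 + 3y^2) dx dy = 360.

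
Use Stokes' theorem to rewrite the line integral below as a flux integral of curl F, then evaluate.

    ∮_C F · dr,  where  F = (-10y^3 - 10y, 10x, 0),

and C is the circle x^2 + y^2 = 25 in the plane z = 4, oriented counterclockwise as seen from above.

Let S be the flat disk x^2 + y^2 ≤ 25 in the plane z = 4, with upward unit normal n̂ = ẑ. By Stokes' theorem,

    ∮_C F · dr = ∬_S (∇ × F) · n̂ dS = ∬_D (curl F)_z dA,

where D is the disk x^2 + y^2 ≤ 25.

Compute the curl of F = (-10y^3 - 10y, 10x, 0):
    (∇ × F)_x = ∂F_z/∂y - ∂F_y/∂z = 0,
    (∇ × F)_y = ∂F_x/∂z - ∂F_z/∂x = 0,
    (∇ × F)_z = ∂F_y/∂x - ∂F_x/∂y = 30y^2 + 20.

On z = 4, (curl F)_z = 30y^2 + 20.

Convert to polar (x = r cos θ, y = r sin θ, dA = r dr dθ); the integrand becomes 30r^2sin(θ)^2 + 20, so

    ∬_D (curl F)_z dA = ∫_0^{2π} ∫_0^{5} (30r^2sin(θ)^2 + 20) · r dr dθ.

Inner (r from 0 to 5): 9375sin(θ)^2/2 + 250.
Outer (θ from 0 to 2π): 10375π/2.

Therefore ∮_C F · dr = 10375π/2.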